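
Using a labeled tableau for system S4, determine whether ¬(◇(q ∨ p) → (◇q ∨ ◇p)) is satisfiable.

Unsatisfiable (every branch closes)

1. ¬(◇(q ∨ p) → (◇q ∨ ◇p)), u
2. ◇(q ∨ p), u
3. ¬(◇q ∨ ◇p), u
4. ¬◇q, u
5. ¬◇p, u
6. ¬q, u
7. ¬p, u
8. q ∨ p, v
9. ¬q, v
10. ¬p, v
11. p, v
Accessibility: uRu, uRv, vRv
Branch closes: p and ¬p both at v.
(One branch shown.) All branches close.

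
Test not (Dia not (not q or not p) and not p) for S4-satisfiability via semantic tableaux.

1. not (Dia not (not q or not p) and not p), 0
2. p, 0
Accessibility: 0R0

Satisfiable (open branch found)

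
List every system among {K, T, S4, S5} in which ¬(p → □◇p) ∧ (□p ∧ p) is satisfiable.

K

T-tableau for the formula:
1. ¬(p → □◇p) ∧ (□p ∧ p), 0
2. ¬(p → □◇p), 0
3. □p ∧ p, 0
4. p, 0
5. ¬□◇p, 0
6. □p, 0
7. ¬◇p, 1
8. p, 1
9. ¬p, 1
Accessibility: 0R0, 0R1, 1R1
Branch closes: p and ¬p both at 1.
Every branch closes (one shown): unsatisfiable in T, hence also in S4, S5 (every S4/S5-frame is a T-frame).
K-tableau for the formula:
1. ¬(p → □◇p) ∧ (□p ∧ p), 0
2. ¬(p → □◇p), 0
3. □p ∧ p, 0
4. p, 0
5. ¬□◇p, 0
6. □p, 0
7. ¬◇p, 1
8. p, 1
Accessibility: 0R1
Complete open branch: satisfiable in K.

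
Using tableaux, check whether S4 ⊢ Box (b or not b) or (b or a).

Valid in S4

Tableau for the negation not (Box (b or not b) or (b or a)):
1. not (Box (b or not b) or (b or a)), 0
2. not Box (b or not b), 0   [neg-or-rule on 1]
3. not (b or a), 0   [neg-or-rule on 1]
4. not b, 0   [neg-or-rule on 3]
5. not a, 0   [neg-or-rule on 3]
6. not (b or not b), 1   [neg-Box-rule on 2: fresh world 1, 0R1]
7. not b, 1   [neg-or-rule on 6]
8. b, 1   [neg-or-rule on 6]
Accessibility: 0R0, 0R1, 1R1
Branch closes: b and not b both at 1.
Every branch of the negation's tableau closes; the branch above is one of them.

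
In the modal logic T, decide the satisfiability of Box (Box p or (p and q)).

1. Box (Box p or (p and q)), u
2. Box p or (p and q), u
3. p and q, u
4. p, u
5. q, u
Accessibility: uRu

Yes, satisfiable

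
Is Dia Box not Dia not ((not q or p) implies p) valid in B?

Tableau for the negation not Dia Box not Dia not ((not q or p) implies p):
1. not Dia Box not Dia not ((not q or p) implies p), 0
2. not Box not Dia not ((not q or p) implies p), 0
3. Dia not ((not q or p) implies p), 1
4. not Box not Dia not ((not q or p) implies p), 1
5. not ((not q or p) implies p), 2
6. not q or p, 2
7. not p, 2
8. not q, 2
9. Dia not ((not q or p) implies p), 3
10. not ((not q or p) implies p), 4
11. not q or p, 4
12. not p, 4
13. not q, 4
Accessibility: 0R0, 0R1, 1R0, 1R1, 1R2, 1R3, 2R1, 2R2, 3R1, 3R3, 3R4, 4R3, 4R4
The negation has an open branch (countermodel exists).

No, not valid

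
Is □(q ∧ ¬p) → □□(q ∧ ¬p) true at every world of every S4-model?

Yes, valid

Tableau for the negation ¬(□(q ∧ ¬p) → □□(q ∧ ¬p)):
1. ¬(□(q ∧ ¬p) → □□(q ∧ ¬p)), w0
2. □(q ∧ ¬p), w0
3. ¬□□(q ∧ ¬p), w0
4. q ∧ ¬p, w0
5. q, w0
6. ¬p, w0
7. ¬□(q ∧ ¬p), w1
8. q ∧ ¬p, w1
9. q, w1
10. ¬p, w1
11. ¬(q ∧ ¬p), w2
12. q ∧ ¬p, w2
13. q, w2
14. ¬p, w2
15. p, w2
Accessibility: w0Rw0, w0Rw1, w0Rw2, w1Rw1, w1Rw2, w2Rw2
Branch closes: p and ¬p both at w2.
Every branch of the negation's tableau closes; the branch above is one of them.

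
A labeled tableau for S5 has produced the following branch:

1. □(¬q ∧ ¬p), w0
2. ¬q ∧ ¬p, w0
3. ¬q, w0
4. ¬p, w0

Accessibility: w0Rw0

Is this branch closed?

Not closed

No atom appears with both signs at the same world.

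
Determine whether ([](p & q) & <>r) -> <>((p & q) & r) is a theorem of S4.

Valid in S4

Tableau for the negation ~(([](p & q) & <>r) -> <>((p & q) & r)):
1. ~(([](p & q) & <>r) -> <>((p & q) & r)), 0
2. [](p & q) & <>r, 0
3. ~<>((p & q) & r), 0
4. [](p & q), 0
5. <>r, 0
6. ~((p & q) & r), 0
7. p & q, 0
8. p, 0
9. q, 0
10. ~r, 0
11. r, 1
12. ~((p & q) & r), 1
13. p & q, 1
14. p, 1
15. q, 1
16. ~(p & q), 1
17. ~q, 1
Accessibility: 0R0, 0R1, 1R1
Branch closes: q and ~q both at 1.
All branches of the negation close; one closing branch shown above.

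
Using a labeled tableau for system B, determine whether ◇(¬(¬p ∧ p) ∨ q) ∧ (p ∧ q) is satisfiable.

1. ◇(¬(¬p ∧ p) ∨ q) ∧ (p ∧ q), 0
2. ◇(¬(¬p ∧ p) ∨ q), 0   [∧-rule on 1]
3. p ∧ q, 0   [∧-rule on 1]
4. p, 0   [∧-rule on 3]
5. q, 0   [∧-rule on 3]
6. ¬(¬p ∧ p) ∨ q, 1   [◇-rule on 2: fresh world 1, 0R1]
7. q, 1   [∨-rule on 6 (branches; this branch)]
Accessibility: 0R0, 0R1, 1R0, 1R1

Yes, satisfiable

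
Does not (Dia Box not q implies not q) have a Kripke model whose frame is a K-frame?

1. not (Dia Box not q implies not q), u
2. Dia Box not q, u
3. q, u
4. Box not q, v
Accessibility: uRv

Satisfiable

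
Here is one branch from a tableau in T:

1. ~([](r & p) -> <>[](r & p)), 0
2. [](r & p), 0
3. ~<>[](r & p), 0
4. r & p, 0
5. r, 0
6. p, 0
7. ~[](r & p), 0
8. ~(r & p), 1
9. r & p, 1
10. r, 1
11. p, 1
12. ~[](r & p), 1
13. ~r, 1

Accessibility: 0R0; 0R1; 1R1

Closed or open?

Both r and ~r appear at 1.

Closed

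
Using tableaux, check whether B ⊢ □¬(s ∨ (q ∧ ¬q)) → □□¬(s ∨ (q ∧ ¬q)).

Not valid

Tableau for the negation ¬(□¬(s ∨ (q ∧ ¬q)) → □□¬(s ∨ (q ∧ ¬q))):
1. ¬(□¬(s ∨ (q ∧ ¬q)) → □□¬(s ∨ (q ∧ ¬q))), w0
2. □¬(s ∨ (q ∧ ¬q)), w0   [¬→-rule on 1]
3. ¬□□¬(s ∨ (q ∧ ¬q)), w0   [¬→-rule on 1]
4. ¬(s ∨ (q ∧ ¬q)), w0   [□-rule on 2 via w0Rw0]
5. ¬s, w0   [¬∨-rule on 4]
6. ¬(q ∧ ¬q), w0   [¬∨-rule on 4]
7. q, w0   [¬∧-rule on 6 (branches; this branch)]
8. ¬□¬(s ∨ (q ∧ ¬q)), w1   [¬□-rule on 3: fresh world w1, w0Rw1]
9. ¬(s ∨ (q ∧ ¬q)), w1   [□-rule on 2 via w0Rw1]
10. ¬s, w1   [¬∨-rule on 9]
11. ¬(q ∧ ¬q), w1   [¬∨-rule on 9]
12. q, w1   [¬∧-rule on 11 (branches; this branch)]
13. s ∨ (q ∧ ¬q), w2   [¬□-rule on 8: fresh world w2, w1Rw2]
14. s, w2   [∨-rule on 13 (branches; this branch)]
Accessibility: w0Rw0, w0Rw1, w1Rw0, w1Rw1, w1Rw2, w2Rw1, w2Rw2
The negation has an open branch (countermodel exists).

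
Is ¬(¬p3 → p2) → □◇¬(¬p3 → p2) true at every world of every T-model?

Not valid

Tableau for the negation ¬(¬(¬p3 → p2) → □◇¬(¬p3 → p2)):
1. ¬(¬(¬p3 → p2) → □◇¬(¬p3 → p2)), u
2. ¬(¬p3 → p2), u
3. ¬□◇¬(¬p3 → p2), u
4. ¬p3, u
5. ¬p2, u
6. ¬◇¬(¬p3 → p2), v
7. ¬p3 → p2, v
8. p2, v
Accessibility: uRu, uRv, vRv
The negation has an open branch (countermodel exists).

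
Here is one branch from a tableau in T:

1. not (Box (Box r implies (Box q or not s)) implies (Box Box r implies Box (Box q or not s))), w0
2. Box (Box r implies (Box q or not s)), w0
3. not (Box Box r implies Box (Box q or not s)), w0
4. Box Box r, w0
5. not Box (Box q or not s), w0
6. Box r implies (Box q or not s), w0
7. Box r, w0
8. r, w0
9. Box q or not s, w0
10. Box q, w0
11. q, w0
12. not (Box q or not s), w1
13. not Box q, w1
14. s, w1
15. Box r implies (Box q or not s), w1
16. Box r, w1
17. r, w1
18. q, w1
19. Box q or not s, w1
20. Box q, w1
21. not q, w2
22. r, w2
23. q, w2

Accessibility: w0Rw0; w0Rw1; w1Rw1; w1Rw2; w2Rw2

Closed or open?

Both q and not q appear at w2.

Yes, closed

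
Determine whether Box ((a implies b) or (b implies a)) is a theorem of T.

Yes, valid

Tableau for the negation not Box ((a implies b) or (b implies a)):
1. not Box ((a implies b) or (b implies a)), 0
2. not ((a implies b) or (b implies a)), 1
3. not (a implies b), 1
4. not (b implies a), 1
5. a, 1
6. not b, 1
7. b, 1
8. not a, 1
Accessibility: 0R0, 0R1, 1R1
Branch closes: b and not b both at 1.
All branches of the negation close; one closing branch shown above.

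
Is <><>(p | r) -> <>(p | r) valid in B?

Tableau for the negation ~(<><>(p | r) -> <>(p | r)):
1. ~(<><>(p | r) -> <>(p | r)), 0
2. <><>(p | r), 0
3. ~<>(p | r), 0
4. ~(p | r), 0
5. ~p, 0
6. ~r, 0
7. <>(p | r), 1
8. ~(p | r), 1
9. ~p, 1
10. ~r, 1
11. p | r, 2
12. r, 2
Accessibility: 0R0, 0R1, 1R0, 1R1, 1R2, 2R1, 2R2
The negation has an open branch (countermodel exists).

Not valid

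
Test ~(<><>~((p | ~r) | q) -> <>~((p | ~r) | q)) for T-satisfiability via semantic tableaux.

1. ~(<><>~((p | ~r) | q) -> <>~((p | ~r) | q)), 0
2. <><>~((p | ~r) | q), 0   [~->-rule on 1]
3. ~<>~((p | ~r) | q), 0   [~->-rule on 1]
4. (p | ~r) | q, 0   [~<>-rule on 3 via 0R0]
5. q, 0   [|-rule on 4 (branches; this branch)]
6. <>~((p | ~r) | q), 1   [<>-rule on 2: fresh world 1, 0R1]
7. (p | ~r) | q, 1   [~<>-rule on 3 via 0R1]
8. q, 1   [|-rule on 7 (branches; this branch)]
9. ~((p | ~r) | q), 2   [<>-rule on 6: fresh world 2, 1R2]
10. ~(p | ~r), 2   [~|-rule on 9]
11. ~q, 2   [~|-rule on 9]
12. ~p, 2   [~|-rule on 10]
13. r, 2   [~|-rule on 10]
Accessibility: 0R0, 0R1, 1R1, 1R2, 2R2

Satisfiable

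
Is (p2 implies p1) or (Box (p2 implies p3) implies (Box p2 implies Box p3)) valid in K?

Tableau for the negation not ((p2 implies p1) or (Box (p2 implies p3) implies (Box p2 implies Box p3))):
1. not ((p2 implies p1) or (Box (p2 implies p3) implies (Box p2 implies Box p3))), u
2. not (p2 implies p1), u
3. not (Box (p2 implies p3) implies (Box p2 implies Box p3)), u
4. p2, u
5. not p1, u
6. Box (p2 implies p3), u
7. not (Box p2 implies Box p3), u
8. Box p2, u
9. not Box p3, u
10. not p3, v
11. p2 implies p3, v
12. p2, v
13. p3, v
Accessibility: uRv
Branch closes: p3 and not p3 both at v.
Every branch of the negation's tableau closes; the branch above is one of them.

Yes, valid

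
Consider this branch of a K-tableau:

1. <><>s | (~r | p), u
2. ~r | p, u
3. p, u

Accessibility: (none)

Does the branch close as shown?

There is no literal clash: for every atom and world, at most one sign appears.

No, open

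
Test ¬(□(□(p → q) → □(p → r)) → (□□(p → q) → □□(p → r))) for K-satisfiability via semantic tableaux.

Unsatisfiable (every branch closes)

1. ¬(□(□(p → q) → □(p → r)) → (□□(p → q) → □□(p → r))), w0
2. □(□(p → q) → □(p → r)), w0
3. ¬(□□(p → q) → □□(p → r)), w0
4. □□(p → q), w0
5. ¬□□(p → r), w0
6. ¬□(p → r), w1
7. □(p → q) → □(p → r), w1
8. □(p → q), w1
9. ¬□(p → q), w1
10. ¬(p → r), w2
11. p, w2
12. ¬r, w2
13. p → q, w2
14. q, w2
15. ¬(p → q), w3
16. p, w3
17. ¬q, w3
18. p → q, w3
19. q, w3
Accessibility: w0Rw1, w1Rw2, w1Rw3
Branch closes: q and ¬q both at w3.
Every branch closes; the branch above is one of them.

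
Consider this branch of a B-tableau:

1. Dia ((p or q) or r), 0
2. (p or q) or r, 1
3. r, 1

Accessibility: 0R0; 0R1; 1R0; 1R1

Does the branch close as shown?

There is no literal clash: for every atom and world, at most one sign appears.

Open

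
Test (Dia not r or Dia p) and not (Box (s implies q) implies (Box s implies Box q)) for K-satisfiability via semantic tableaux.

Unsatisfiable

1. (Dia not r or Dia p) and not (Box (s implies q) implies (Box s implies Box q)), u
2. Dia not r or Dia p, u   [and-rule on 1]
3. not (Box (s implies q) implies (Box s implies Box q)), u   [and-rule on 1]
4. Box (s implies q), u   [neg-implies-rule on 3]
5. not (Box s implies Box q), u   [neg-implies-rule on 3]
6. Box s, u   [neg-implies-rule on 5]
7. not Box q, u   [neg-implies-rule on 5]
8. Dia p, u   [or-rule on 2 (branches; this branch)]
9. not q, v   [neg-Box-rule on 7: fresh world v, uRv]
10. s implies q, v   [Box-rule on 4 via uRv]
11. s, v   [Box-rule on 6 via uRv]
12. q, v   [implies-rule on 10 (branches; this branch)]
Accessibility: uRv
Branch closes: q and not q both at v.
(One branch shown.) All branches close.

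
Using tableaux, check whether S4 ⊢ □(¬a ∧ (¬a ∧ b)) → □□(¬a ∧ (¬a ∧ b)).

Tableau for the negation ¬(□(¬a ∧ (¬a ∧ b)) → □□(¬a ∧ (¬a ∧ b))):
1. ¬(□(¬a ∧ (¬a ∧ b)) → □□(¬a ∧ (¬a ∧ b))), w0
2. □(¬a ∧ (¬a ∧ b)), w0   [¬→-rule on 1]
3. ¬□□(¬a ∧ (¬a ∧ b)), w0   [¬→-rule on 1]
4. ¬a ∧ (¬a ∧ b), w0   [□-rule on 2 via w0Rw0]
5. ¬a, w0   [∧-rule on 4]
6. ¬a ∧ b, w0   [∧-rule on 4]
7. b, w0   [∧-rule on 6]
8. ¬□(¬a ∧ (¬a ∧ b)), w1   [¬□-rule on 3: fresh world w1, w0Rw1]
9. ¬a ∧ (¬a ∧ b), w1   [□-rule on 2 via w0Rw1]
10. ¬a, w1   [∧-rule on 9]
11. ¬a ∧ b, w1   [∧-rule on 9]
12. b, w1   [∧-rule on 11]
13. ¬(¬a ∧ (¬a ∧ b)), w2   [¬□-rule on 8: fresh world w2, w1Rw2]
14. ¬a ∧ (¬a ∧ b), w2   [□-rule on 2 via w0Rw2]
15. ¬a, w2   [∧-rule on 14]
16. ¬a ∧ b, w2   [∧-rule on 14]
17. b, w2   [∧-rule on 16]
18. ¬(¬a ∧ b), w2   [¬∧-rule on 13 (branches; this branch)]
19. ¬b, w2   [¬∧-rule on 18 (branches; this branch)]
Accessibility: w0Rw0, w0Rw1, w0Rw2, w1Rw1, w1Rw2, w2Rw2
Branch closes: b and ¬b both at w2.
Every branch of the negation's tableau closes; the branch above is one of them.

Yes, valid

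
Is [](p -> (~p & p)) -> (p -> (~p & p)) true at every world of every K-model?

Tableau for the negation ~([](p -> (~p & p)) -> (p -> (~p & p))):
1. ~([](p -> (~p & p)) -> (p -> (~p & p))), 0
2. [](p -> (~p & p)), 0
3. ~(p -> (~p & p)), 0
4. p, 0
5. ~(~p & p), 0
The negation has an open branch (countermodel exists).

No, not valid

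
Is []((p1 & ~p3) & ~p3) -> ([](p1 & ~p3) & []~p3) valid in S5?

Tableau for the negation ~([]((p1 & ~p3) & ~p3) -> ([](p1 & ~p3) & []~p3)):
1. ~([]((p1 & ~p3) & ~p3) -> ([](p1 & ~p3) & []~p3)), u
2. []((p1 & ~p3) & ~p3), u
3. ~([](p1 & ~p3) & []~p3), u
4. (p1 & ~p3) & ~p3, u
5. p1 & ~p3, u
6. ~p3, u
7. p1, u
8. ~[](p1 & ~p3), u
9. ~(p1 & ~p3), v
10. (p1 & ~p3) & ~p3, v
11. p1 & ~p3, v
12. ~p3, v
13. p1, v
14. p3, v
Accessibility: uRu, uRv, vRu, vRv
Branch closes: p3 and ~p3 both at v.
All branches of the negation close; one closing branch shown above.

Valid in S5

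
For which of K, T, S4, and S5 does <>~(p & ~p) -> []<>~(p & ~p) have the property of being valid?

K-tableau for the negation ~(<>~(p & ~p) -> []<>~(p & ~p)):
1. ~(<>~(p & ~p) -> []<>~(p & ~p)), 0
2. <>~(p & ~p), 0
3. ~[]<>~(p & ~p), 0
4. ~(p & ~p), 1
5. p, 1
6. ~<>~(p & ~p), 2
Accessibility: 0R1, 0R2
Complete open branch: countermodel on a K-frame, so not valid in K.
T-tableau for the negation ~(<>~(p & ~p) -> []<>~(p & ~p)):
1. ~(<>~(p & ~p) -> []<>~(p & ~p)), 0
2. <>~(p & ~p), 0
3. ~[]<>~(p & ~p), 0
4. ~(p & ~p), 1
5. p, 1
6. ~<>~(p & ~p), 2
7. p & ~p, 2
8. p, 2
9. ~p, 2
Accessibility: 0R0, 0R1, 0R2, 1R1, 2R2
Branch closes: p and ~p both at 2.
Every branch closes (one shown): valid in T, hence also in S4, S5 (every theorem of T is a theorem of S4 and S5).

T, S4, S5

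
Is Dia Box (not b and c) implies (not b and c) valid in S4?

Tableau for the negation not (Dia Box (not b and c) implies (not b and c)):
1. not (Dia Box (not b and c) implies (not b and c)), w0
2. Dia Box (not b and c), w0
3. not (not b and c), w0
4. not c, w0
5. Box (not b and c), w1
6. not b and c, w1
7. not b, w1
8. c, w1
Accessibility: w0Rw0, w0Rw1, w1Rw1
The negation has an open branch (countermodel exists).

Invalid (countermodel exists)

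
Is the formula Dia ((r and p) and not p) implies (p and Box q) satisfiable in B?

Satisfiable

1. Dia ((r and p) and not p) implies (p and Box q), 0
2. p and Box q, 0
3. p, 0
4. Box q, 0
5. q, 0
Accessibility: 0R0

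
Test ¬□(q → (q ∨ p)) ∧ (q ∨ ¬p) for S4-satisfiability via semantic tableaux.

Unsatisfiable (every branch closes)

1. ¬□(q → (q ∨ p)) ∧ (q ∨ ¬p), 0
2. ¬□(q → (q ∨ p)), 0
3. q ∨ ¬p, 0
4. ¬p, 0
5. ¬(q → (q ∨ p)), 1
6. q, 1
7. ¬(q ∨ p), 1
8. ¬q, 1
9. ¬p, 1
Accessibility: 0R0, 0R1, 1R1
Branch closes: q and ¬q both at 1.
(One branch shown.) All branches close.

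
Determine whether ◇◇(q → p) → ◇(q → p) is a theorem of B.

Tableau for the negation ¬(◇◇(q → p) → ◇(q → p)):
1. ¬(◇◇(q → p) → ◇(q → p)), w0
2. ◇◇(q → p), w0   [¬→-rule on 1]
3. ¬◇(q → p), w0   [¬→-rule on 1]
4. ¬(q → p), w0   [¬◇-rule on 3 via w0Rw0]
5. q, w0   [¬→-rule on 4]
6. ¬p, w0   [¬→-rule on 4]
7. ◇(q → p), w1   [◇-rule on 2: fresh world w1, w0Rw1]
8. ¬(q → p), w1   [¬◇-rule on 3 via w0Rw1]
9. q, w1   [¬→-rule on 8]
10. ¬p, w1   [¬→-rule on 8]
11. q → p, w2   [◇-rule on 7: fresh world w2, w1Rw2]
12. p, w2   [→-rule on 11 (branches; this branch)]
Accessibility: w0Rw0, w0Rw1, w1Rw0, w1Rw1, w1Rw2, w2Rw1, w2Rw2
The negation has an open branch (countermodel exists).

Not valid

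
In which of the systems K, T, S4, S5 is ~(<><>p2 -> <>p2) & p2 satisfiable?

K-tableau for the formula:
1. ~(<><>p2 -> <>p2) & p2, 0
2. ~(<><>p2 -> <>p2), 0   [&-rule on 1]
3. p2, 0   [&-rule on 1]
4. <><>p2, 0   [~->-rule on 2]
5. ~<>p2, 0   [~->-rule on 2]
6. <>p2, 1   [<>-rule on 4: fresh world 1, 0R1]
7. ~p2, 1   [~<>-rule on 5 via 0R1]
8. p2, 2   [<>-rule on 6: fresh world 2, 1R2]
Accessibility: 0R1, 1R2
Complete open branch: satisfiable in K.
T-tableau for the formula:
1. ~(<><>p2 -> <>p2) & p2, 0
2. ~(<><>p2 -> <>p2), 0   [&-rule on 1]
3. p2, 0   [&-rule on 1]
4. <><>p2, 0   [~->-rule on 2]
5. ~<>p2, 0   [~->-rule on 2]
6. ~p2, 0   [~<>-rule on 5 via 0R0]
Accessibility: 0R0
Branch closes: p2 and ~p2 both at 0.
Every branch closes (one shown): unsatisfiable in T, hence also in S4, S5 (every S4/S5-frame is a T-frame).

K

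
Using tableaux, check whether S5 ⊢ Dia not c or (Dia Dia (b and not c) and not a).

Not valid

Tableau for the negation not (Dia not c or (Dia Dia (b and not c) and not a)):
1. not (Dia not c or (Dia Dia (b and not c) and not a)), w0
2. not Dia not c, w0
3. not (Dia Dia (b and not c) and not a), w0
4. c, w0
5. a, w0
Accessibility: w0Rw0
The negation has an open branch (countermodel exists).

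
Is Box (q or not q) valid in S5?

Yes, valid

Tableau for the negation not Box (q or not q):
1. not Box (q or not q), w0
2. not (q or not q), w1
3. not q, w1
4. q, w1
Accessibility: w0Rw0, w0Rw1, w1Rw0, w1Rw1
Branch closes: q and not q both at w1.
Every branch of the negation's tableau closes; the branch above is one of them.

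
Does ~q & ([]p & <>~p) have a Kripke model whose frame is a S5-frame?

1. ~q & ([]p & <>~p), w0
2. ~q, w0
3. []p & <>~p, w0
4. []p, w0
5. <>~p, w0
6. p, w0
7. ~p, w1
8. p, w1
Accessibility: w0Rw0, w0Rw1, w1Rw0, w1Rw1
Branch closes: p and ~p both at w1.
(One branch shown.) All branches close.

Unsatisfiable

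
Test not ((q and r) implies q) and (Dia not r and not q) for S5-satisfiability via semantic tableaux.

Unsatisfiable

1. not ((q and r) implies q) and (Dia not r and not q), u
2. not ((q and r) implies q), u   [and-rule on 1]
3. Dia not r and not q, u   [and-rule on 1]
4. q and r, u   [neg-implies-rule on 2]
5. not q, u   [neg-implies-rule on 2]
6. Dia not r, u   [and-rule on 3]
7. q, u   [and-rule on 4]
8. r, u   [and-rule on 4]
Accessibility: uRu
Branch closes: q and not q both at u.
(One branch shown.) All branches close.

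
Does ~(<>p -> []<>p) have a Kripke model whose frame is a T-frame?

Satisfiable

1. ~(<>p -> []<>p), 0
2. <>p, 0
3. ~[]<>p, 0
4. p, 1
5. ~<>p, 2
6. ~p, 2
Accessibility: 0R0, 0R1, 0R2, 1R1, 2R2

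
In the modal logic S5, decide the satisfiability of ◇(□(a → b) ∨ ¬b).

1. ◇(□(a → b) ∨ ¬b), w0
2. □(a → b) ∨ ¬b, w1   [◇-rule on 1: fresh world w1, w0Rw1]
3. ¬b, w1   [∨-rule on 2 (branches; this branch)]
Accessibility: w0Rw0, w0Rw1, w1Rw0, w1Rw1

Yes, satisfiable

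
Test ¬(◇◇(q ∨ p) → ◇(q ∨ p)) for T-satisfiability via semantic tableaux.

1. ¬(◇◇(q ∨ p) → ◇(q ∨ p)), w0
2. ◇◇(q ∨ p), w0
3. ¬◇(q ∨ p), w0
4. ¬(q ∨ p), w0
5. ¬q, w0
6. ¬p, w0
7. ◇(q ∨ p), w1
8. ¬(q ∨ p), w1
9. ¬q, w1
10. ¬p, w1
11. q ∨ p, w2
12. p, w2
Accessibility: w0Rw0, w0Rw1, w1Rw1, w1Rw2, w2Rw2

Yes, satisfiable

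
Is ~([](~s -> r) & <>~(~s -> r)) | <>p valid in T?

Tableau for the negation ~(~([](~s -> r) & <>~(~s -> r)) | <>p):
1. ~(~([](~s -> r) & <>~(~s -> r)) | <>p), 0
2. [](~s -> r) & <>~(~s -> r), 0
3. ~<>p, 0
4. [](~s -> r), 0
5. <>~(~s -> r), 0
6. ~p, 0
7. ~s -> r, 0
8. r, 0
9. ~(~s -> r), 1
10. ~s, 1
11. ~r, 1
12. ~p, 1
13. ~s -> r, 1
14. r, 1
Accessibility: 0R0, 0R1, 1R1
Branch closes: r and ~r both at 1.
Every branch of the negation's tableau closes; the branch above is one of them.

Valid in T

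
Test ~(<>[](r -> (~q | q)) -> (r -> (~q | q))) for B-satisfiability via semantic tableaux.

1. ~(<>[](r -> (~q | q)) -> (r -> (~q | q))), 0
2. <>[](r -> (~q | q)), 0
3. ~(r -> (~q | q)), 0
4. r, 0
5. ~(~q | q), 0
6. q, 0
7. ~q, 0
Accessibility: 0R0
Branch closes: q and ~q both at 0.
Every branch closes; the branch above is one of them.

Unsatisfiable (every branch closes)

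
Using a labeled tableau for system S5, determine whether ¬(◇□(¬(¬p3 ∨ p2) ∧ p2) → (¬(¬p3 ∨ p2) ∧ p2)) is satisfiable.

No, unsatisfiable

1. ¬(◇□(¬(¬p3 ∨ p2) ∧ p2) → (¬(¬p3 ∨ p2) ∧ p2)), 0
2. ◇□(¬(¬p3 ∨ p2) ∧ p2), 0
3. ¬(¬(¬p3 ∨ p2) ∧ p2), 0
4. ¬p3 ∨ p2, 0
5. p2, 0
6. □(¬(¬p3 ∨ p2) ∧ p2), 1
7. ¬(¬p3 ∨ p2) ∧ p2, 0
8. ¬(¬p3 ∨ p2), 0
9. p3, 0
10. ¬p2, 0
Accessibility: 0R0, 0R1, 1R0, 1R1
Branch closes: p2 and ¬p2 both at 0.
All branches of the tableau close; one closing branch shown above.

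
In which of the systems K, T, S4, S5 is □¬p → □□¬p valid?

S4, S5

S4-tableau for the negation ¬(□¬p → □□¬p):
1. ¬(□¬p → □□¬p), u
2. □¬p, u
3. ¬□□¬p, u
4. ¬p, u
5. ¬□¬p, v
6. ¬p, v
7. p, w
8. ¬p, w
Accessibility: uRu, uRv, uRw, vRv, vRw, wRw
Branch closes: p and ¬p both at w.
Every branch closes (one shown): valid in S4, hence also in S5 (every theorem of S4 is a theorem of S5).
T-tableau for the negation ¬(□¬p → □□¬p):
1. ¬(□¬p → □□¬p), u
2. □¬p, u
3. ¬□□¬p, u
4. ¬p, u
5. ¬□¬p, v
6. ¬p, v
7. p, w
Accessibility: uRu, uRv, vRv, vRw, wRw
Complete open branch: countermodel on a T-frame, so not valid in T, nor in K (the same frame is also a K-frame).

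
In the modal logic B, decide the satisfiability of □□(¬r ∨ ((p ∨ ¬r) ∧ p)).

Satisfiable (open branch found)

1. □□(¬r ∨ ((p ∨ ¬r) ∧ p)), u
2. □(¬r ∨ ((p ∨ ¬r) ∧ p)), u
3. ¬r ∨ ((p ∨ ¬r) ∧ p), u
4. (p ∨ ¬r) ∧ p, u
5. p ∨ ¬r, u
6. p, u
7. ¬r, u
Accessibility: uRu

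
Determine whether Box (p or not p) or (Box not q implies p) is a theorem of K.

Tableau for the negation not (Box (p or not p) or (Box not q implies p)):
1. not (Box (p or not p) or (Box not q implies p)), w0
2. not Box (p or not p), w0
3. not (Box not q implies p), w0
4. Box not q, w0
5. not p, w0
6. not (p or not p), w1
7. not p, w1
8. p, w1
Accessibility: w0Rw1
Branch closes: p and not p both at w1.
All branches of the negation close; one closing branch shown above.

Valid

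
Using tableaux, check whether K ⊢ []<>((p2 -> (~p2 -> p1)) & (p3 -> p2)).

Tableau for the negation ~[]<>((p2 -> (~p2 -> p1)) & (p3 -> p2)):
1. ~[]<>((p2 -> (~p2 -> p1)) & (p3 -> p2)), u
2. ~<>((p2 -> (~p2 -> p1)) & (p3 -> p2)), v
Accessibility: uRv
The negation has an open branch (countermodel exists).

Invalid (countermodel exists)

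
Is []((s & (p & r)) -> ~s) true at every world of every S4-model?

No, not valid

Tableau for the negation ~[]((s & (p & r)) -> ~s):
1. ~[]((s & (p & r)) -> ~s), w0
2. ~((s & (p & r)) -> ~s), w1
3. s & (p & r), w1
4. s, w1
5. p & r, w1
6. p, w1
7. r, w1
Accessibility: w0Rw0, w0Rw1, w1Rw1
The negation has an open branch (countermodel exists).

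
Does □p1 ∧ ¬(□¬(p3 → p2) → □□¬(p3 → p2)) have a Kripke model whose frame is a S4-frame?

1. □p1 ∧ ¬(□¬(p3 → p2) → □□¬(p3 → p2)), 0
2. □p1, 0
3. ¬(□¬(p3 → p2) → □□¬(p3 → p2)), 0
4. □¬(p3 → p2), 0
5. ¬□□¬(p3 → p2), 0
6. p1, 0
7. ¬(p3 → p2), 0
8. p3, 0
9. ¬p2, 0
10. ¬□¬(p3 → p2), 1
11. p1, 1
12. ¬(p3 → p2), 1
13. p3, 1
14. ¬p2, 1
15. p3 → p2, 2
16. p1, 2
17. ¬(p3 → p2), 2
18. p3, 2
19. ¬p2, 2
20. p2, 2
Accessibility: 0R0, 0R1, 0R2, 1R1, 1R2, 2R2
Branch closes: p2 and ¬p2 both at 2.
Every branch closes; the branch above is one of them.

Unsatisfiable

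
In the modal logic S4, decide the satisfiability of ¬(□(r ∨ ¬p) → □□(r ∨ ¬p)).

1. ¬(□(r ∨ ¬p) → □□(r ∨ ¬p)), w0
2. □(r ∨ ¬p), w0
3. ¬□□(r ∨ ¬p), w0
4. r ∨ ¬p, w0
5. ¬p, w0
6. ¬□(r ∨ ¬p), w1
7. r ∨ ¬p, w1
8. ¬p, w1
9. ¬(r ∨ ¬p), w2
10. ¬r, w2
11. p, w2
12. r ∨ ¬p, w2
13. ¬p, w2
Accessibility: w0Rw0, w0Rw1, w0Rw2, w1Rw1, w1Rw2, w2Rw2
Branch closes: p and ¬p both at w2.
(One branch shown.) All branches close.

Unsatisfiable (every branch closes)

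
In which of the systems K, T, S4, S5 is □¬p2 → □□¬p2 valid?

T-tableau for the negation ¬(□¬p2 → □□¬p2):
1. ¬(□¬p2 → □□¬p2), u
2. □¬p2, u
3. ¬□□¬p2, u
4. ¬p2, u
5. ¬□¬p2, v
6. ¬p2, v
7. p2, w
Accessibility: uRu, uRv, vRv, vRw, wRw
Complete open branch: countermodel on a T-frame, so not valid in T, nor in K (the same frame is also a K-frame).
S4-tableau for the negation ¬(□¬p2 → □□¬p2):
1. ¬(□¬p2 → □□¬p2), u
2. □¬p2, u
3. ¬□□¬p2, u
4. ¬p2, u
5. ¬□¬p2, v
6. ¬p2, v
7. p2, w
8. ¬p2, w
Accessibility: uRu, uRv, uRw, vRv, vRw, wRw
Branch closes: p2 and ¬p2 both at w.
Every branch closes (one shown): valid in S4, hence also in S5 (every theorem of S4 is a theorem of S5).

S4, S5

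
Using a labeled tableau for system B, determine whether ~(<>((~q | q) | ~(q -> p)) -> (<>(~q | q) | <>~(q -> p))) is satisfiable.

No, unsatisfiable

1. ~(<>((~q | q) | ~(q -> p)) -> (<>(~q | q) | <>~(q -> p))), u
2. <>((~q | q) | ~(q -> p)), u
3. ~(<>(~q | q) | <>~(q -> p)), u
4. ~<>(~q | q), u
5. ~<>~(q -> p), u
6. ~(~q | q), u
7. q, u
8. ~q, u
Accessibility: uRu
Branch closes: q and ~q both at u.
(One branch shown.) All branches close.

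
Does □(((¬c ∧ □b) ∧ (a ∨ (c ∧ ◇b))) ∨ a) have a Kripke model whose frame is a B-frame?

1. □(((¬c ∧ □b) ∧ (a ∨ (c ∧ ◇b))) ∨ a), 0
2. ((¬c ∧ □b) ∧ (a ∨ (c ∧ ◇b))) ∨ a, 0
3. a, 0
Accessibility: 0R0

Satisfiable (open branch found)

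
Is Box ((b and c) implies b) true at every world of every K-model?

Tableau for the negation not Box ((b and c) implies b):
1. not Box ((b and c) implies b), u
2. not ((b and c) implies b), v
3. b and c, v
4. not b, v
5. b, v
6. c, v
Accessibility: uRv
Branch closes: b and not b both at v.
Every branch of the negation's tableau closes; the branch above is one of them.

Valid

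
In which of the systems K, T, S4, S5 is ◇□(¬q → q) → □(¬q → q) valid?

S5

S4-tableau for the negation ¬(◇□(¬q → q) → □(¬q → q)):
1. ¬(◇□(¬q → q) → □(¬q → q)), 0
2. ◇□(¬q → q), 0
3. ¬□(¬q → q), 0
4. □(¬q → q), 1
5. ¬q → q, 1
6. q, 1
7. ¬(¬q → q), 2
8. ¬q, 2
Accessibility: 0R0, 0R1, 0R2, 1R1, 2R2
Complete open branch: countermodel on an S4-frame, so not valid in S4, nor in K, T (the same frame is also a K-frame and a T-frame).
S5-tableau for the negation ¬(◇□(¬q → q) → □(¬q → q)):
1. ¬(◇□(¬q → q) → □(¬q → q)), 0
2. ◇□(¬q → q), 0
3. ¬□(¬q → q), 0
4. □(¬q → q), 1
5. ¬q → q, 0
6. ¬q → q, 1
7. q, 0
8. q, 1
9. ¬(¬q → q), 2
10. ¬q, 2
11. ¬q → q, 2
12. q, 2
Accessibility: 0R0, 0R1, 0R2, 1R0, 1R1, 1R2, 2R0, 2R1, 2R2
Branch closes: q and ¬q both at 2.
Every branch closes (one shown): valid in S5.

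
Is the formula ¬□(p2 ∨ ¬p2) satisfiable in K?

1. ¬□(p2 ∨ ¬p2), 0
2. ¬(p2 ∨ ¬p2), 1
3. ¬p2, 1
4. p2, 1
Accessibility: 0R1
Branch closes: p2 and ¬p2 both at 1.
Every branch closes; the branch above is one of them.

Unsatisfiable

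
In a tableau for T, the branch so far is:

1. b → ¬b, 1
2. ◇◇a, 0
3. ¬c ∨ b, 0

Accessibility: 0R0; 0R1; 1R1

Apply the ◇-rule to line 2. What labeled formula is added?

a fresh world 2 with 0R2, and ◇a at 2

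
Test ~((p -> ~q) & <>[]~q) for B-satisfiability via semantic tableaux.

Yes, satisfiable

1. ~((p -> ~q) & <>[]~q), w0
2. ~<>[]~q, w0
3. ~[]~q, w0
4. q, w1
5. ~[]~q, w1
6. q, w2
Accessibility: w0Rw0, w0Rw1, w1Rw0, w1Rw1, w1Rw2, w2Rw1, w2Rw2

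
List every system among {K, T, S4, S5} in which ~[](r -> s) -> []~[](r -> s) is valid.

S5

S4-tableau for the negation ~(~[](r -> s) -> []~[](r -> s)):
1. ~(~[](r -> s) -> []~[](r -> s)), 0
2. ~[](r -> s), 0
3. ~[]~[](r -> s), 0
4. ~(r -> s), 1
5. r, 1
6. ~s, 1
7. [](r -> s), 2
8. r -> s, 2
9. s, 2
Accessibility: 0R0, 0R1, 0R2, 1R1, 2R2
Complete open branch: countermodel on an S4-frame, so not valid in S4, nor in K, T (the same frame is also a K-frame and a T-frame).
S5-tableau for the negation ~(~[](r -> s) -> []~[](r -> s)):
1. ~(~[](r -> s) -> []~[](r -> s)), 0
2. ~[](r -> s), 0
3. ~[]~[](r -> s), 0
4. ~(r -> s), 1
5. r, 1
6. ~s, 1
7. [](r -> s), 2
8. r -> s, 0
9. r -> s, 1
10. r -> s, 2
11. s, 0
12. s, 1
Accessibility: 0R0, 0R1, 0R2, 1R0, 1R1, 1R2, 2R0, 2R1, 2R2
Branch closes: s and ~s both at 1.
Every branch closes (one shown): valid in S5.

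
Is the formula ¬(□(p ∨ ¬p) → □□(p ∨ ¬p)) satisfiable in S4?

No, unsatisfiable

1. ¬(□(p ∨ ¬p) → □□(p ∨ ¬p)), u
2. □(p ∨ ¬p), u
3. ¬□□(p ∨ ¬p), u
4. p ∨ ¬p, u
5. ¬p, u
6. ¬□(p ∨ ¬p), v
7. p ∨ ¬p, v
8. ¬p, v
9. ¬(p ∨ ¬p), w
10. ¬p, w
11. p, w
Accessibility: uRu, uRv, uRw, vRv, vRw, wRw
Branch closes: p and ¬p both at w.
(One branch shown.) All branches close.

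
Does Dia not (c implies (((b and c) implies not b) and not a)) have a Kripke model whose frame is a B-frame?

1. Dia not (c implies (((b and c) implies not b) and not a)), 0
2. not (c implies (((b and c) implies not b) and not a)), 1   [Dia-rule on 1: fresh world 1, 0R1]
3. c, 1   [neg-implies-rule on 2]
4. not (((b and c) implies not b) and not a), 1   [neg-implies-rule on 2]
5. a, 1   [neg-and-rule on 4 (branches; this branch)]
Accessibility: 0R0, 0R1, 1R0, 1R1

Satisfiable (open branch found)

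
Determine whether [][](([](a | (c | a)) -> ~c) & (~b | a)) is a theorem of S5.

Invalid (countermodel exists)

Tableau for the negation ~[][](([](a | (c | a)) -> ~c) & (~b | a)):
1. ~[][](([](a | (c | a)) -> ~c) & (~b | a)), 0
2. ~[](([](a | (c | a)) -> ~c) & (~b | a)), 1
3. ~(([](a | (c | a)) -> ~c) & (~b | a)), 2
4. ~(~b | a), 2
5. b, 2
6. ~a, 2
Accessibility: 0R0, 0R1, 0R2, 1R0, 1R1, 1R2, 2R0, 2R1, 2R2
The negation has an open branch (countermodel exists).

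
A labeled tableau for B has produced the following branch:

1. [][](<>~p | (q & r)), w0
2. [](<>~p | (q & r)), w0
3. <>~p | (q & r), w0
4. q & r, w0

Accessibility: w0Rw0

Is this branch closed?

No world carries both an atom and its negation.

Open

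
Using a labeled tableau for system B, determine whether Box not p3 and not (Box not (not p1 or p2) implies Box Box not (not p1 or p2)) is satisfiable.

1. Box not p3 and not (Box not (not p1 or p2) implies Box Box not (not p1 or p2)), w0
2. Box not p3, w0
3. not (Box not (not p1 or p2) implies Box Box not (not p1 or p2)), w0
4. Box not (not p1 or p2), w0
5. not Box Box not (not p1 or p2), w0
6. not p3, w0
7. not (not p1 or p2), w0
8. p1, w0
9. not p2, w0
10. not Box not (not p1 or p2), w1
11. not p3, w1
12. not (not p1 or p2), w1
13. p1, w1
14. not p2, w1
15. not p1 or p2, w2
16. p2, w2
Accessibility: w0Rw0, w0Rw1, w1Rw0, w1Rw1, w1Rw2, w2Rw1, w2Rw2

Satisfiable (open branch found)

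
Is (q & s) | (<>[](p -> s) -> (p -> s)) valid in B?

Valid

Tableau for the negation ~((q & s) | (<>[](p -> s) -> (p -> s))):
1. ~((q & s) | (<>[](p -> s) -> (p -> s))), 0
2. ~(q & s), 0
3. ~(<>[](p -> s) -> (p -> s)), 0
4. <>[](p -> s), 0
5. ~(p -> s), 0
6. p, 0
7. ~s, 0
8. [](p -> s), 1
9. p -> s, 0
10. p -> s, 1
11. s, 0
Accessibility: 0R0, 0R1, 1R0, 1R1
Branch closes: s and ~s both at 0.
Every branch of the negation's tableau closes; the branch above is one of them.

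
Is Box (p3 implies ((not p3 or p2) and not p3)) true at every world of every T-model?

Not valid

Tableau for the negation not Box (p3 implies ((not p3 or p2) and not p3)):
1. not Box (p3 implies ((not p3 or p2) and not p3)), 0
2. not (p3 implies ((not p3 or p2) and not p3)), 1   [neg-Box-rule on 1: fresh world 1, 0R1]
3. p3, 1   [neg-implies-rule on 2]
4. not ((not p3 or p2) and not p3), 1   [neg-implies-rule on 2]
Accessibility: 0R0, 0R1, 1R1
The negation has an open branch (countermodel exists).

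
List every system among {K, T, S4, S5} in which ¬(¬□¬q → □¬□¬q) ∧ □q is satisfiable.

K-tableau for the formula:
1. ¬(¬□¬q → □¬□¬q) ∧ □q, u
2. ¬(¬□¬q → □¬□¬q), u   [∧-rule on 1]
3. □q, u   [∧-rule on 1]
4. ¬□¬q, u   [¬→-rule on 2]
5. ¬□¬□¬q, u   [¬→-rule on 2]
6. q, v   [¬□-rule on 4: fresh world v, uRv]
7. □¬q, w   [¬□-rule on 5: fresh world w, uRw]
8. q, w   [□-rule on 3 via uRw]
Accessibility: uRv, uRw
Complete open branch: satisfiable in K.
T-tableau for the formula:
1. ¬(¬□¬q → □¬□¬q) ∧ □q, u
2. ¬(¬□¬q → □¬□¬q), u   [∧-rule on 1]
3. □q, u   [∧-rule on 1]
4. ¬□¬q, u   [¬→-rule on 2]
5. ¬□¬□¬q, u   [¬→-rule on 2]
6. q, u   [□-rule on 3 via uRu]
7. q, v   [¬□-rule on 4: fresh world v, uRv]
8. □¬q, w   [¬□-rule on 5: fresh world w, uRw]
9. q, w   [□-rule on 3 via uRw]
10. ¬q, w   [□-rule on 8 via wRw]
Accessibility: uRu, uRv, uRw, vRv, wRw
Branch closes: q and ¬q both at w.
Every branch closes (one shown): unsatisfiable in T, hence also in S4, S5 (every S4/S5-frame is a T-frame).

K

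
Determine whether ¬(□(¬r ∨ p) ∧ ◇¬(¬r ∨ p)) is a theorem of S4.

Yes, valid

Tableau for the negation □(¬r ∨ p) ∧ ◇¬(¬r ∨ p):
1. □(¬r ∨ p) ∧ ◇¬(¬r ∨ p), u
2. □(¬r ∨ p), u   [∧-rule on 1]
3. ◇¬(¬r ∨ p), u   [∧-rule on 1]
4. ¬r ∨ p, u   [□-rule on 2 via uRu]
5. p, u   [∨-rule on 4 (branches; this branch)]
6. ¬(¬r ∨ p), v   [◇-rule on 3: fresh world v, uRv]
7. r, v   [¬∨-rule on 6]
8. ¬p, v   [¬∨-rule on 6]
9. ¬r ∨ p, v   [□-rule on 2 via uRv]
10. p, v   [∨-rule on 9 (branches; this branch)]
Accessibility: uRu, uRv, vRv
Branch closes: p and ¬p both at v.
All branches of the negation close; one closing branch shown above.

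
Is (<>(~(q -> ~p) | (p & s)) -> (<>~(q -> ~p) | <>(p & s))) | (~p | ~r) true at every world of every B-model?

Tableau for the negation ~((<>(~(q -> ~p) | (p & s)) -> (<>~(q -> ~p) | <>(p & s))) | (~p | ~r)):
1. ~((<>(~(q -> ~p) | (p & s)) -> (<>~(q -> ~p) | <>(p & s))) | (~p | ~r)), w0
2. ~(<>(~(q -> ~p) | (p & s)) -> (<>~(q -> ~p) | <>(p & s))), w0
3. ~(~p | ~r), w0
4. <>(~(q -> ~p) | (p & s)), w0
5. ~(<>~(q -> ~p) | <>(p & s)), w0
6. p, w0
7. r, w0
8. ~<>~(q -> ~p), w0
9. ~<>(p & s), w0
10. q -> ~p, w0
11. ~(p & s), w0
12. ~q, w0
13. ~s, w0
14. ~(q -> ~p) | (p & s), w1
15. q -> ~p, w1
16. ~(p & s), w1
17. p & s, w1
18. p, w1
19. s, w1
20. ~q, w1
21. ~s, w1
Accessibility: w0Rw0, w0Rw1, w1Rw0, w1Rw1
Branch closes: s and ~s both at w1.
Every branch of the negation's tableau closes; the branch above is one of them.

Yes, valid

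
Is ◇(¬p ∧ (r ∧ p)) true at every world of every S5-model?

Not valid

Tableau for the negation ¬◇(¬p ∧ (r ∧ p)):
1. ¬◇(¬p ∧ (r ∧ p)), 0
2. ¬(¬p ∧ (r ∧ p)), 0
3. ¬(r ∧ p), 0
4. ¬p, 0
Accessibility: 0R0
The negation has an open branch (countermodel exists).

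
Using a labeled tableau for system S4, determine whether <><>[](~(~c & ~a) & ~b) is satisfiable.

1. <><>[](~(~c & ~a) & ~b), 0
2. <>[](~(~c & ~a) & ~b), 1
3. [](~(~c & ~a) & ~b), 2
4. ~(~c & ~a) & ~b, 2
5. ~(~c & ~a), 2
6. ~b, 2
7. a, 2
Accessibility: 0R0, 0R1, 0R2, 1R1, 1R2, 2R2

Yes, satisfiable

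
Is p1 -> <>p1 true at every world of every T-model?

Tableau for the negation ~(p1 -> <>p1):
1. ~(p1 -> <>p1), 0
2. p1, 0
3. ~<>p1, 0
4. ~p1, 0
Accessibility: 0R0
Branch closes: p1 and ~p1 both at 0.
All branches of the negation close; one closing branch shown above.

Valid in T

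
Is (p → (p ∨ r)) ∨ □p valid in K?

Tableau for the negation ¬((p → (p ∨ r)) ∨ □p):
1. ¬((p → (p ∨ r)) ∨ □p), u
2. ¬(p → (p ∨ r)), u
3. ¬□p, u
4. p, u
5. ¬(p ∨ r), u
6. ¬p, u
7. ¬r, u
Branch closes: p and ¬p both at u.
Every branch of the negation's tableau closes; the branch above is one of them.

Yes, valid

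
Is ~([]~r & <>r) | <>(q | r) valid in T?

Valid

Tableau for the negation ~(~([]~r & <>r) | <>(q | r)):
1. ~(~([]~r & <>r) | <>(q | r)), u
2. []~r & <>r, u
3. ~<>(q | r), u
4. []~r, u
5. <>r, u
6. ~(q | r), u
7. ~q, u
8. ~r, u
9. r, v
10. ~(q | r), v
11. ~q, v
12. ~r, v
Accessibility: uRu, uRv, vRv
Branch closes: r and ~r both at v.
All branches of the negation close; one closing branch shown above.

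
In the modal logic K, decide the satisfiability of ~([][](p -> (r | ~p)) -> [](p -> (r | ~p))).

1. ~([][](p -> (r | ~p)) -> [](p -> (r | ~p))), 0
2. [][](p -> (r | ~p)), 0
3. ~[](p -> (r | ~p)), 0
4. ~(p -> (r | ~p)), 1
5. p, 1
6. ~(r | ~p), 1
7. ~r, 1
8. [](p -> (r | ~p)), 1
Accessibility: 0R1

Satisfiable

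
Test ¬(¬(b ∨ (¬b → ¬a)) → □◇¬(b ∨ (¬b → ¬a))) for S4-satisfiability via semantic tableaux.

1. ¬(¬(b ∨ (¬b → ¬a)) → □◇¬(b ∨ (¬b → ¬a))), 0
2. ¬(b ∨ (¬b → ¬a)), 0   [¬→-rule on 1]
3. ¬□◇¬(b ∨ (¬b → ¬a)), 0   [¬→-rule on 1]
4. ¬b, 0   [¬∨-rule on 2]
5. ¬(¬b → ¬a), 0   [¬∨-rule on 2]
6. a, 0   [¬→-rule on 5]
7. ¬◇¬(b ∨ (¬b → ¬a)), 1   [¬□-rule on 3: fresh world 1, 0R1]
8. b ∨ (¬b → ¬a), 1   [¬◇-rule on 7 via 1R1]
9. ¬b → ¬a, 1   [∨-rule on 8 (branches; this branch)]
10. ¬a, 1   [→-rule on 9 (branches; this branch)]
Accessibility: 0R0, 0R1, 1R1

Satisfiable (open branch found)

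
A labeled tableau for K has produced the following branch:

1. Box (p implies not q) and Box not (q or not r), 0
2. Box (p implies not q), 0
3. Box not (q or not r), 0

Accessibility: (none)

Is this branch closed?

No world carries both an atom and its negation.

No, open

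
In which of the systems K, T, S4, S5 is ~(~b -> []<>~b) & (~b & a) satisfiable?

S4-tableau for the formula:
1. ~(~b -> []<>~b) & (~b & a), w0
2. ~(~b -> []<>~b), w0   [&-rule on 1]
3. ~b & a, w0   [&-rule on 1]
4. ~b, w0   [~->-rule on 2]
5. ~[]<>~b, w0   [~->-rule on 2]
6. a, w0   [&-rule on 3]
7. ~<>~b, w1   [~[]-rule on 5: fresh world w1, w0Rw1]
8. b, w1   [~<>-rule on 7 via w1Rw1]
Accessibility: w0Rw0, w0Rw1, w1Rw1
Complete open branch: satisfiable in S4, hence also in K, T (this S4-model is also a K-model and a T-model).
S5-tableau for the formula:
1. ~(~b -> []<>~b) & (~b & a), w0
2. ~(~b -> []<>~b), w0   [&-rule on 1]
3. ~b & a, w0   [&-rule on 1]
4. ~b, w0   [~->-rule on 2]
5. ~[]<>~b, w0   [~->-rule on 2]
6. a, w0   [&-rule on 3]
7. ~<>~b, w1   [~[]-rule on 5: fresh world w1, w0Rw1]
8. b, w0   [~<>-rule on 7 via w1Rw0]
Accessibility: w0Rw0, w0Rw1, w1Rw0, w1Rw1
Branch closes: b and ~b both at w0.
Every branch closes (one shown): unsatisfiable in S5.

K, T, S4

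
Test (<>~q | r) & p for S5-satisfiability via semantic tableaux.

Yes, satisfiable

1. (<>~q | r) & p, 0
2. <>~q | r, 0
3. p, 0
4. r, 0
Accessibility: 0R0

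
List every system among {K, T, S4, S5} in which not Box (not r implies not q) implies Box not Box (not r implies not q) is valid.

S5

S5-tableau for the negation not (not Box (not r implies not q) implies Box not Box (not r implies not q)):
1. not (not Box (not r implies not q) implies Box not Box (not r implies not q)), u
2. not Box (not r implies not q), u
3. not Box not Box (not r implies not q), u
4. not (not r implies not q), v
5. not r, v
6. q, v
7. Box (not r implies not q), w
8. not r implies not q, u
9. not r implies not q, v
10. not r implies not q, w
11. not q, u
12. not q, v
Accessibility: uRu, uRv, uRw, vRu, vRv, vRw, wRu, wRv, wRw
Branch closes: q and not q both at v.
Every branch closes (one shown): valid in S5.
S4-tableau for the negation not (not Box (not r implies not q) implies Box not Box (not r implies not q)):
1. not (not Box (not r implies not q) implies Box not Box (not r implies not q)), u
2. not Box (not r implies not q), u
3. not Box not Box (not r implies not q), u
4. not (not r implies not q), v
5. not r, v
6. q, v
7. Box (not r implies not q), w
8. not r implies not q, w
9. not q, w
Accessibility: uRu, uRv, uRw, vRv, wRw
Complete open branch: countermodel on an S4-frame, so not valid in S4, nor in K, T (the same frame is also a K-frame and a T-frame).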